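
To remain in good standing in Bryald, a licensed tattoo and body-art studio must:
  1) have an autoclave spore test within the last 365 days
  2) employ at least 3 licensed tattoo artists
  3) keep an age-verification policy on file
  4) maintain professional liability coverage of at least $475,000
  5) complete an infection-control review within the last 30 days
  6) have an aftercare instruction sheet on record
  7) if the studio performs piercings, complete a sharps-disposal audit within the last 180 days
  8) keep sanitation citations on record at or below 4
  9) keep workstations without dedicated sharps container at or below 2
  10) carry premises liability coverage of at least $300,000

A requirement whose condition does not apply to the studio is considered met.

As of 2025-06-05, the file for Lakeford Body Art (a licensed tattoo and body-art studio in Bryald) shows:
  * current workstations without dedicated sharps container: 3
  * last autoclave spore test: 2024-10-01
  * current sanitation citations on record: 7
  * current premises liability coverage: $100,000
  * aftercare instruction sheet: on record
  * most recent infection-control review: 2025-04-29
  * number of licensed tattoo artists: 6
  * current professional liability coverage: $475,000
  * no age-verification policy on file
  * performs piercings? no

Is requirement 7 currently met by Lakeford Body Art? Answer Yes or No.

7. condition 'performs piercings' does not hold → requirement n/a → met

Yes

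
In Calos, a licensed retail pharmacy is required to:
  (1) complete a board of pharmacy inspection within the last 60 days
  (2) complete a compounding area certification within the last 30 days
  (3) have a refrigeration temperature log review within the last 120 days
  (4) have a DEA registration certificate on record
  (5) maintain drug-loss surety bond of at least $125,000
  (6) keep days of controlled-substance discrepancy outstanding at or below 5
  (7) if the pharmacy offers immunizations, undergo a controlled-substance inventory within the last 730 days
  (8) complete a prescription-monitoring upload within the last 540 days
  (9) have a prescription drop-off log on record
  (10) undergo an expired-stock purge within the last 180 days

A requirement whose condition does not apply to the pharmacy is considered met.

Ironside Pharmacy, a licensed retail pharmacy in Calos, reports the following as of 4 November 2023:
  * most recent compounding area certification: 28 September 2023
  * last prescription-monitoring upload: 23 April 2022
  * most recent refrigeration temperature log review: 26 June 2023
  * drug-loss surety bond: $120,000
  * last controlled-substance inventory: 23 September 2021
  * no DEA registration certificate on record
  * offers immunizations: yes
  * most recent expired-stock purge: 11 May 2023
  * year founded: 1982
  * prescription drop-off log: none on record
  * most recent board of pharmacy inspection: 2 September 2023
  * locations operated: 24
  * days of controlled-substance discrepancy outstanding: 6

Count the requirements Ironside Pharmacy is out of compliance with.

9

1. board of pharmacy inspection 63 days ago vs limit 60 → not met
2. compounding area certification 37 days ago vs limit 30 → not met
3. refrigeration temperature log review 131 days ago vs limit 120 → not met
4. DEA registration certificate absent → not met
5. drug-loss surety bond $120,000 < $125,000 → not met
6. days of controlled-substance discrepancy outstanding 6 > 5 → not met
7. condition 'offers immunizations' holds; controlled-substance inventory 772 days ago vs limit 730 → not met
8. prescription-monitoring upload 560 days ago vs limit 540 → not met
9. prescription drop-off log absent → not met
10. expired-stock purge 177 days ago vs limit 180 → met
Not met: 9 of 10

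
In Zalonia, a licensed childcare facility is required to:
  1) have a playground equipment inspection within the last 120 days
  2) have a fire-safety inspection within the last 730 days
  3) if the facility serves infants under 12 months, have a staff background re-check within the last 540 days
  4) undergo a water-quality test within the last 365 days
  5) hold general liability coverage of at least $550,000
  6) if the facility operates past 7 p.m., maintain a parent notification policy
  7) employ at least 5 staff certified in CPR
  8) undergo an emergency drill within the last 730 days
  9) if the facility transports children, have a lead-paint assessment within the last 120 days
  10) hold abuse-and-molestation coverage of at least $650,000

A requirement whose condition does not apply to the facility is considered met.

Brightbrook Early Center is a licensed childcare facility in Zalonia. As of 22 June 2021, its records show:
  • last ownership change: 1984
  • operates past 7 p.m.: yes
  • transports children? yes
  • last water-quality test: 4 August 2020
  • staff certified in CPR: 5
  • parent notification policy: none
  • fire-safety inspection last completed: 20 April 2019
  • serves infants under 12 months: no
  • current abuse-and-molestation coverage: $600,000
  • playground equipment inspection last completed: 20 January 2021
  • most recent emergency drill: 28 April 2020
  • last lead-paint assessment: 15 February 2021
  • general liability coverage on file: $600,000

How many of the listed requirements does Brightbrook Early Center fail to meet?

5

1. playground equipment inspection 153 days ago vs limit 120 → not met
2. fire-safety inspection 794 days ago vs limit 730 → not met
3. condition 'serves infants under 12 months' does not hold → requirement n/a → met
4. water-quality test 322 days ago vs limit 365 → met
5. general liability coverage $600,000 ≥ $550,000 → met
6. condition 'operates past 7 p.m.' holds; parent notification policy absent → not met
7. staff certified in CPR 5 ≥ 5 → met
8. emergency drill 420 days ago vs limit 730 → met
9. condition 'transports children' holds; lead-paint assessment 127 days ago vs limit 120 → not met
10. abuse-and-molestation coverage $600,000 < $650,000 → not met
Not met: 5 of 10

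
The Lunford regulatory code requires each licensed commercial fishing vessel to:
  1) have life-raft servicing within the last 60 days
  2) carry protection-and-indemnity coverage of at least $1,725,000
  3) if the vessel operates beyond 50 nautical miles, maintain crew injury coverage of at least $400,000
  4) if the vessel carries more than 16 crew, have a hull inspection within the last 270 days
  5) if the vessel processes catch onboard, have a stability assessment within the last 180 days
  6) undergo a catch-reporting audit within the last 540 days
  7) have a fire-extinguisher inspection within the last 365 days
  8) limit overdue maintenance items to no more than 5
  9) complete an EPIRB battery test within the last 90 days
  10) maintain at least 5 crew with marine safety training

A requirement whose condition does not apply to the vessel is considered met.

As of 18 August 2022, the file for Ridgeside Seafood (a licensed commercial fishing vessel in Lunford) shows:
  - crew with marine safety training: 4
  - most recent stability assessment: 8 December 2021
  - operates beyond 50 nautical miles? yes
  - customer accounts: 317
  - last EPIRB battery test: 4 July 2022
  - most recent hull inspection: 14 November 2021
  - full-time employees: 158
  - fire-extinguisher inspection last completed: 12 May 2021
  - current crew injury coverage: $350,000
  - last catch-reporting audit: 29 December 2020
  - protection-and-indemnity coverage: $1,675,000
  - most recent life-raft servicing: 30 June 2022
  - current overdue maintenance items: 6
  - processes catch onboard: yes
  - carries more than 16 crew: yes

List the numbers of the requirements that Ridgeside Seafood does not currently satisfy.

2, 3, 4, 5, 6, 7, 8, 10

1. life-raft servicing 49 days ago vs limit 60 → met
2. protection-and-indemnity coverage $1,675,000 < $1,725,000 → not met
3. condition 'operates beyond 50 nautical miles' holds; crew injury coverage $350,000 < $400,000 → not met
4. condition 'carries more than 16 crew' holds; hull inspection 277 days ago vs limit 270 → not met
5. condition 'processes catch onboard' holds; stability assessment 253 days ago vs limit 180 → not met
6. catch-reporting audit 597 days ago vs limit 540 → not met
7. fire-extinguisher inspection 463 days ago vs limit 365 → not met
8. overdue maintenance items 6 > 5 → not met
9. EPIRB battery test 45 days ago vs limit 90 → met
10. crew with marine safety training 4 < 5 → not met
Not met: 2, 3, 4, 5, 6, 7, 8, 10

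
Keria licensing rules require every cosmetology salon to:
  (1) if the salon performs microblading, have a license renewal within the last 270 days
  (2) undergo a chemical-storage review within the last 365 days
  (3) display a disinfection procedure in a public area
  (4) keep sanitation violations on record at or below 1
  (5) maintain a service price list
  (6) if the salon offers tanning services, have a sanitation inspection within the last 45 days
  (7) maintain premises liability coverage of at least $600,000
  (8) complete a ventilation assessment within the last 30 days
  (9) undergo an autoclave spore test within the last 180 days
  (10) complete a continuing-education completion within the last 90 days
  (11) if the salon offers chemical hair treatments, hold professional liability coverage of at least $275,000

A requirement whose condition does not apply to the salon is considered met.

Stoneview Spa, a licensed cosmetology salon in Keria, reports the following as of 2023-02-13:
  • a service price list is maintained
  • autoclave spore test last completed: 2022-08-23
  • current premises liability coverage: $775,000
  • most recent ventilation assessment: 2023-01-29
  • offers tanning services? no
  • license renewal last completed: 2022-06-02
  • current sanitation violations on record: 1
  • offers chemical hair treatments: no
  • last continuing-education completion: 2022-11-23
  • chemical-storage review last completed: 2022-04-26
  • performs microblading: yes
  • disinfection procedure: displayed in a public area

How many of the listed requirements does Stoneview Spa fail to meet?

0

1. condition 'performs microblading' holds; license renewal 256 days ago vs limit 270 → met
2. chemical-storage review 293 days ago vs limit 365 → met
3. disinfection procedure present → met
4. sanitation violations on record 1 ≤ 1 → met
5. service price list present → met
6. condition 'offers tanning services' does not hold → requirement n/a → met
7. premises liability coverage $775,000 ≥ $600,000 → met
8. ventilation assessment 15 days ago vs limit 30 → met
9. autoclave spore test 174 days ago vs limit 180 → met
10. continuing-education completion 82 days ago vs limit 90 → met
11. condition 'offers chemical hair treatments' does not hold → requirement n/a → met
Not met: 0 of 11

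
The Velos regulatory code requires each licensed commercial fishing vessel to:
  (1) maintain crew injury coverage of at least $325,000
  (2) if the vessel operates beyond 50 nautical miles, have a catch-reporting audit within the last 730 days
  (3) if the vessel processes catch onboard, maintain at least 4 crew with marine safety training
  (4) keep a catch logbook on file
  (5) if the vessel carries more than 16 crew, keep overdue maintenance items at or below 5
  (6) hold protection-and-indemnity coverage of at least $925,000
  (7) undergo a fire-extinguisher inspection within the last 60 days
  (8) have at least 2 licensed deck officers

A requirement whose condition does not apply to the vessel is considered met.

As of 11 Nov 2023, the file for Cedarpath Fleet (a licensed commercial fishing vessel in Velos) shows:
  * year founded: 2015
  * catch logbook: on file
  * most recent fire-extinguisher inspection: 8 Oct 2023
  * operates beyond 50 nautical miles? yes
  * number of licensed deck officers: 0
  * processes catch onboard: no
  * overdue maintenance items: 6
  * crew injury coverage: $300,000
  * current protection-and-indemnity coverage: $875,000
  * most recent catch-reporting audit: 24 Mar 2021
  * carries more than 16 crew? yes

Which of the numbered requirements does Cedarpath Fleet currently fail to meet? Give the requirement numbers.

1, 2, 5, 6, 8

1. crew injury coverage $300,000 < $325,000 → not met
2. condition 'operates beyond 50 nautical miles' holds; catch-reporting audit 962 days ago vs limit 730 → not met
3. condition 'processes catch onboard' does not hold → requirement n/a → met
4. catch logbook present → met
5. condition 'carries more than 16 crew' holds; overdue maintenance items 6 > 5 → not met
6. protection-and-indemnity coverage $875,000 < $925,000 → not met
7. fire-extinguisher inspection 34 days ago vs limit 60 → met
8. licensed deck officers 0 < 2 → not met
Not met: 1, 2, 5, 6, 8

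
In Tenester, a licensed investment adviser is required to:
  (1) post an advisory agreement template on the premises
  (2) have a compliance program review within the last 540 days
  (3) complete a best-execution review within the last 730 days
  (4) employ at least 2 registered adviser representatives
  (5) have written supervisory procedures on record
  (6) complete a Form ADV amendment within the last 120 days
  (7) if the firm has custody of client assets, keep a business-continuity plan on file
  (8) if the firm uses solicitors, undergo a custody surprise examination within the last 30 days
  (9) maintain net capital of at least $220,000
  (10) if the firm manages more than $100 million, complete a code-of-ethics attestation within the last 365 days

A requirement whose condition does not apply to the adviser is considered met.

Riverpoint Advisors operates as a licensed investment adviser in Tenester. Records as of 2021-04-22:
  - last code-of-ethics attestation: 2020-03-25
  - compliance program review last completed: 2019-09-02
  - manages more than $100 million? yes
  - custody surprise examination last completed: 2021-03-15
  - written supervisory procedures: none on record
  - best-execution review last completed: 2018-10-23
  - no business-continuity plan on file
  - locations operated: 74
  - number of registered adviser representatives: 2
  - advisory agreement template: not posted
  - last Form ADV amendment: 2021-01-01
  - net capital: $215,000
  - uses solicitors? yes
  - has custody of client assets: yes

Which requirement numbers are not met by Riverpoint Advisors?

1. advisory agreement template absent → not met
2. compliance program review 598 days ago vs limit 540 → not met
3. best-execution review 912 days ago vs limit 730 → not met
4. registered adviser representatives 2 ≥ 2 → met
5. written supervisory procedures absent → not met
6. Form ADV amendment 111 days ago vs limit 120 → met
7. condition 'has custody of client assets' holds; business-continuity plan absent → not met
8. condition 'uses solicitors' holds; custody surprise examination 38 days ago vs limit 30 → not met
9. net capital $215,000 < $220,000 → not met
10. condition 'manages more than $100 million' holds; code-of-ethics attestation 393 days ago vs limit 365 → not met
Not met: 1, 2, 3, 5, 7, 8, 9, 10

1, 2, 3, 5, 7, 8, 9, 10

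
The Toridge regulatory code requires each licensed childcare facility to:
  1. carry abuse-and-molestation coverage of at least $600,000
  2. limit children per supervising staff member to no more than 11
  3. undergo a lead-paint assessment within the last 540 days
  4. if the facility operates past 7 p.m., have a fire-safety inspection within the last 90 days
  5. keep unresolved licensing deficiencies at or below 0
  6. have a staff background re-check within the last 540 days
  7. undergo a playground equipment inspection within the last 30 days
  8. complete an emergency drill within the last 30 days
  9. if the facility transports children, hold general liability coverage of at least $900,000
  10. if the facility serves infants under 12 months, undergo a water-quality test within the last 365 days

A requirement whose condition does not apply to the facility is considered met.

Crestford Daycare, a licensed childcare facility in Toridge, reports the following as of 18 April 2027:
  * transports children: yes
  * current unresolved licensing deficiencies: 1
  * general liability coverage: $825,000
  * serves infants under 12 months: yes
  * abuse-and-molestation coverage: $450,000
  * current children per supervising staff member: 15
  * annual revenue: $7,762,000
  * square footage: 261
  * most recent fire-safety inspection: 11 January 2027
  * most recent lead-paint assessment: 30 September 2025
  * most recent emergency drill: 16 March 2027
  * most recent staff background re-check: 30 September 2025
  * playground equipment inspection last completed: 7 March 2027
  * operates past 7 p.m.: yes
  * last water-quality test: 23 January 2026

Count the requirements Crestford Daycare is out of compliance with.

10

1. abuse-and-molestation coverage $450,000 < $600,000 → not met
2. children per supervising staff member 15 > 11 → not met
3. lead-paint assessment 565 days ago vs limit 540 → not met
4. condition 'operates past 7 p.m.' holds; fire-safety inspection 97 days ago vs limit 90 → not met
5. unresolved licensing deficiencies 1 > 0 → not met
6. staff background re-check 565 days ago vs limit 540 → not met
7. playground equipment inspection 42 days ago vs limit 30 → not met
8. emergency drill 33 days ago vs limit 30 → not met
9. condition 'transports children' holds; general liability coverage $825,000 < $900,000 → not met
10. condition 'serves infants under 12 months' holds; water-quality test 450 days ago vs limit 365 → not met
Not met: 10 of 10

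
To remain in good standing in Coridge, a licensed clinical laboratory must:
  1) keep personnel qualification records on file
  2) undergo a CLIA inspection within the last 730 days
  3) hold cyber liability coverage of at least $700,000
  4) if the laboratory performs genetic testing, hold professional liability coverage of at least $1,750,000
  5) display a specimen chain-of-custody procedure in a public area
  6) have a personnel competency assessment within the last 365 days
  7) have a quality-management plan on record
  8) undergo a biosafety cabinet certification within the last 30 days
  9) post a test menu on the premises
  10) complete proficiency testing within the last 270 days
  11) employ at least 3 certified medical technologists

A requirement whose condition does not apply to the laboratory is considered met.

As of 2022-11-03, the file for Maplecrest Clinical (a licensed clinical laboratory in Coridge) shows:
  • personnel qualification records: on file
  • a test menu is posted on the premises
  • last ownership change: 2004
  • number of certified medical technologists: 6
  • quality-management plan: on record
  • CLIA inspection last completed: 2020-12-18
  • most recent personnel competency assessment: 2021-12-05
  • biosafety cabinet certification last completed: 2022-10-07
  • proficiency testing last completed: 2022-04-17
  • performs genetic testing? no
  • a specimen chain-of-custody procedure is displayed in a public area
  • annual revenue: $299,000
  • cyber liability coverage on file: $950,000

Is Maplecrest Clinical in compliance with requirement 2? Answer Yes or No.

2. CLIA inspection 685 days ago vs limit 730 → met

Yes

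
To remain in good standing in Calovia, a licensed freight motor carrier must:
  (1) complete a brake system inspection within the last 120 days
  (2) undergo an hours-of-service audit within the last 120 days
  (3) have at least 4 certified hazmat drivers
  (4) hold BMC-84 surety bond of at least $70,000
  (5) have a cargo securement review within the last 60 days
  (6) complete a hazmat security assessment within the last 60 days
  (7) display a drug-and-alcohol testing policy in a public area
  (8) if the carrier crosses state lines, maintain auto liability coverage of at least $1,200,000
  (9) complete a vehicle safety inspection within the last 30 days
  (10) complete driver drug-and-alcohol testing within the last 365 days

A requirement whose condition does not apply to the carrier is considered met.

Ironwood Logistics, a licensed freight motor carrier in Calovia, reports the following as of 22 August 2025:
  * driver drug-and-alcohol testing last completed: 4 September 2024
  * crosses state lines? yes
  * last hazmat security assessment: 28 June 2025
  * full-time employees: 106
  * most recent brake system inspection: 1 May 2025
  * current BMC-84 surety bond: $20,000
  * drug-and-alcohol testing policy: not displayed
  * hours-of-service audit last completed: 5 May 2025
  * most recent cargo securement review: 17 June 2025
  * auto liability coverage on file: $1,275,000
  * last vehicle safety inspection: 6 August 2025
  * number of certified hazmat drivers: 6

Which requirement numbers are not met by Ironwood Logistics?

1. brake system inspection 113 days ago vs limit 120 → met
2. hours-of-service audit 109 days ago vs limit 120 → met
3. certified hazmat drivers 6 ≥ 4 → met
4. BMC-84 surety bond $20,000 < $70,000 → not met
5. cargo securement review 66 days ago vs limit 60 → not met
6. hazmat security assessment 55 days ago vs limit 60 → met
7. drug-and-alcohol testing policy absent → not met
8. condition 'crosses state lines' holds; auto liability coverage $1,275,000 ≥ $1,200,000 → met
9. vehicle safety inspection 16 days ago vs limit 30 → met
10. driver drug-and-alcohol testing 352 days ago vs limit 365 → met
Not met: 4, 5, 7

4, 5, 7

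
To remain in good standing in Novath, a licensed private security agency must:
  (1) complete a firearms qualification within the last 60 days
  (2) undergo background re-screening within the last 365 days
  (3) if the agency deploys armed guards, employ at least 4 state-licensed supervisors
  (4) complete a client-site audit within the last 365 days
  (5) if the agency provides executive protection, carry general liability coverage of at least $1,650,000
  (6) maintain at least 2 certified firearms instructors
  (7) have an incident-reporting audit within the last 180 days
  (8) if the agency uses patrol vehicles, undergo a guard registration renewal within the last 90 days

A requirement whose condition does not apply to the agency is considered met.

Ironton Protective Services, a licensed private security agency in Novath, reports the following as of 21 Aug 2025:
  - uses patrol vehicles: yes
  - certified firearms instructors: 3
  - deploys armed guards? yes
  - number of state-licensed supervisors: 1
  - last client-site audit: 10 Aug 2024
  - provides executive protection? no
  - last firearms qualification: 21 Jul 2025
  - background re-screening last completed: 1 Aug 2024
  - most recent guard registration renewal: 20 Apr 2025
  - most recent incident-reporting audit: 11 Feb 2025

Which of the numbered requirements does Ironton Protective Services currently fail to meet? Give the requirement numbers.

2, 3, 4, 7, 8

1. firearms qualification 31 days ago vs limit 60 → met
2. background re-screening 385 days ago vs limit 365 → not met
3. condition 'deploys armed guards' holds; state-licensed supervisors 1 < 4 → not met
4. client-site audit 376 days ago vs limit 365 → not met
5. condition 'provides executive protection' does not hold → requirement n/a → met
6. certified firearms instructors 3 ≥ 2 → met
7. incident-reporting audit 191 days ago vs limit 180 → not met
8. condition 'uses patrol vehicles' holds; guard registration renewal 123 days ago vs limit 90 → not met
Not met: 2, 3, 4, 7, 8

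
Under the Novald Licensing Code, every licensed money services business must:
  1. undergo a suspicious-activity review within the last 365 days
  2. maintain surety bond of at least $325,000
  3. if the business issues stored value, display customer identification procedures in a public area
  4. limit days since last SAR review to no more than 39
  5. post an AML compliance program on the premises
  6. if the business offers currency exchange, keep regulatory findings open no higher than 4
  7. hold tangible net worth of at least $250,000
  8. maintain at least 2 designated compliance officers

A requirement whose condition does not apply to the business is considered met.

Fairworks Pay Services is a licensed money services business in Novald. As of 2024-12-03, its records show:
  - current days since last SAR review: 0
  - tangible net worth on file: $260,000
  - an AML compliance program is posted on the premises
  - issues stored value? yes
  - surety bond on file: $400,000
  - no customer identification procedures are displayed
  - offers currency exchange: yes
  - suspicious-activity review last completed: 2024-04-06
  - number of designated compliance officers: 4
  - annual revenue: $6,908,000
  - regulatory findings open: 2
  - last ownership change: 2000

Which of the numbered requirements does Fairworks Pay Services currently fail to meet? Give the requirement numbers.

3

1. suspicious-activity review 241 days ago vs limit 365 → met
2. surety bond $400,000 ≥ $325,000 → met
3. condition 'issues stored value' holds; customer identification procedures absent → not met
4. days since last SAR review 0 ≤ 39 → met
5. AML compliance program present → met
6. condition 'offers currency exchange' holds; regulatory findings open 2 ≤ 4 → met
7. tangible net worth $260,000 ≥ $250,000 → met
8. designated compliance officers 4 ≥ 2 → met
Not met: 3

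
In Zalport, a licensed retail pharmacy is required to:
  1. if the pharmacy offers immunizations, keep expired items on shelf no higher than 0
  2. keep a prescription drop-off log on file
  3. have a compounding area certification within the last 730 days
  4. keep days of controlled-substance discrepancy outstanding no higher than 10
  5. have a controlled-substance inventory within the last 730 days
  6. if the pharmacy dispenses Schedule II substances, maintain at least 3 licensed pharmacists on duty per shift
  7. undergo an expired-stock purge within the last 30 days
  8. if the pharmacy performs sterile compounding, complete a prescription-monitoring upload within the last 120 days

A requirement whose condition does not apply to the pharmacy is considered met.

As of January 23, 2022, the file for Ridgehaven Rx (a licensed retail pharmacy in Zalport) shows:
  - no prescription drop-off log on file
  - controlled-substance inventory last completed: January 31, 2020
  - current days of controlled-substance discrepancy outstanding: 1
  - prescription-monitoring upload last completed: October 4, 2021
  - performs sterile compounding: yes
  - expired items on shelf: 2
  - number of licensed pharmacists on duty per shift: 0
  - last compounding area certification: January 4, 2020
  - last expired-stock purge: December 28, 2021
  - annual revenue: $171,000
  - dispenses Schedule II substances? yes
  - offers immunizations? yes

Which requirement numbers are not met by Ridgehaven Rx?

1, 2, 3, 6

1. condition 'offers immunizations' holds; expired items on shelf 2 > 0 → not met
2. prescription drop-off log absent → not met
3. compounding area certification 750 days ago vs limit 730 → not met
4. days of controlled-substance discrepancy outstanding 1 ≤ 10 → met
5. controlled-substance inventory 723 days ago vs limit 730 → met
6. condition 'dispenses Schedule II substances' holds; licensed pharmacists on duty per shift 0 < 3 → not met
7. expired-stock purge 26 days ago vs limit 30 → met
8. condition 'performs sterile compounding' holds; prescription-monitoring upload 111 days ago vs limit 120 → met
Not met: 1, 2, 3, 6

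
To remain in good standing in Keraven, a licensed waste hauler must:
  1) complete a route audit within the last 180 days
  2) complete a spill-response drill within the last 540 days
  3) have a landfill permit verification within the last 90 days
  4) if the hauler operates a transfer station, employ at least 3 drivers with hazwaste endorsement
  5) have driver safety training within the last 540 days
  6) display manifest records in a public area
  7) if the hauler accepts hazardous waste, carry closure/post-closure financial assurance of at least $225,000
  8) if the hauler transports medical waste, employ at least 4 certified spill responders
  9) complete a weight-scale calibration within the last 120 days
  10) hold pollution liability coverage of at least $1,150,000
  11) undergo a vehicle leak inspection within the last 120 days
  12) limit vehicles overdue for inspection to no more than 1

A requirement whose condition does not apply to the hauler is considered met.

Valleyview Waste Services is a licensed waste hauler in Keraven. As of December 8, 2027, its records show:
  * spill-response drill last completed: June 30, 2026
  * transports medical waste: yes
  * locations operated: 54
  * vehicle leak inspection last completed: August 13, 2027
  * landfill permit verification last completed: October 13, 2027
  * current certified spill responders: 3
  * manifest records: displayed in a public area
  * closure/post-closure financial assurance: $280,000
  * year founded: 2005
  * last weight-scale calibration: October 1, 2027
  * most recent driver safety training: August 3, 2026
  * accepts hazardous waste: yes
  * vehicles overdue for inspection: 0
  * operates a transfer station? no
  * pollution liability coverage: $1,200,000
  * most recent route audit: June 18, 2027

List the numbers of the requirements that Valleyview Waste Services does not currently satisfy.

8

1. route audit 173 days ago vs limit 180 → met
2. spill-response drill 526 days ago vs limit 540 → met
3. landfill permit verification 56 days ago vs limit 90 → met
4. condition 'operates a transfer station' does not hold → requirement n/a → met
5. driver safety training 492 days ago vs limit 540 → met
6. manifest records present → met
7. condition 'accepts hazardous waste' holds; closure/post-closure financial assurance $280,000 ≥ $225,000 → met
8. condition 'transports medical waste' holds; certified spill responders 3 < 4 → not met
9. weight-scale calibration 68 days ago vs limit 120 → met
10. pollution liability coverage $1,200,000 ≥ $1,150,000 → met
11. vehicle leak inspection 117 days ago vs limit 120 → met
12. vehicles overdue for inspection 0 ≤ 1 → met
Not met: 8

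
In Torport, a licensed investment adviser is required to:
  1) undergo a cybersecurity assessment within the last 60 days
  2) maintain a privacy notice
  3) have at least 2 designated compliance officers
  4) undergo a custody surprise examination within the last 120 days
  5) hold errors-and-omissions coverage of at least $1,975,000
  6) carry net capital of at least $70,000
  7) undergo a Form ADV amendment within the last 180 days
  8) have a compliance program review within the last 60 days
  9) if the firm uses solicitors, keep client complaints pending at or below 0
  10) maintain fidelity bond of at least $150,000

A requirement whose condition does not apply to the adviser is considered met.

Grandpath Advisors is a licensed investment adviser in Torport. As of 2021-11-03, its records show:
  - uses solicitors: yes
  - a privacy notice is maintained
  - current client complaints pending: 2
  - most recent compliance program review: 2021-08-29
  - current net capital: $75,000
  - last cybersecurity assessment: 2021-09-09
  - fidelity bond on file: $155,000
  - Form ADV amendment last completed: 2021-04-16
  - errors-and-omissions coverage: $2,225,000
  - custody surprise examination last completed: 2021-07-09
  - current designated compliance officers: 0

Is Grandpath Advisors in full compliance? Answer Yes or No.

No

1. cybersecurity assessment 55 days ago vs limit 60 → met
2. privacy notice present → met
3. designated compliance officers 0 < 2 → not met
4. custody surprise examination 117 days ago vs limit 120 → met
5. errors-and-omissions coverage $2,225,000 ≥ $1,975,000 → met
6. net capital $75,000 ≥ $70,000 → met
7. Form ADV amendment 201 days ago vs limit 180 → not met
8. compliance program review 66 days ago vs limit 60 → not met
9. condition 'uses solicitors' holds; client complaints pending 2 > 0 → not met
10. fidelity bond $155,000 ≥ $150,000 → met
Not met: 3, 7, 8, 9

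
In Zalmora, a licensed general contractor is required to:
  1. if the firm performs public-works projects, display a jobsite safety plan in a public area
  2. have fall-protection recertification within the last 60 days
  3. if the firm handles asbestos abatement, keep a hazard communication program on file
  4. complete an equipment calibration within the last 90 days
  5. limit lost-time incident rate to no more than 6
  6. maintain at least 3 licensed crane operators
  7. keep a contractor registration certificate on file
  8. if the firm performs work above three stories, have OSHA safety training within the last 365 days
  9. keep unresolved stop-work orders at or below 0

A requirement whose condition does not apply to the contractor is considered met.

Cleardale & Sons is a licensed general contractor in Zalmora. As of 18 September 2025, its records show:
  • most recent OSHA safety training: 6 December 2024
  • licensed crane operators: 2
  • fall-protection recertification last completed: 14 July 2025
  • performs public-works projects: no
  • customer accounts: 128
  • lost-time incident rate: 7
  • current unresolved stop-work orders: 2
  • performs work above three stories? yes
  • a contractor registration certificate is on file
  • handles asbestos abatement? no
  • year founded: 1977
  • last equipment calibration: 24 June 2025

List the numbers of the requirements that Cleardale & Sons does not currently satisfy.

2, 5, 6, 9

1. condition 'performs public-works projects' does not hold → requirement n/a → met
2. fall-protection recertification 66 days ago vs limit 60 → not met
3. condition 'handles asbestos abatement' does not hold → requirement n/a → met
4. equipment calibration 86 days ago vs limit 90 → met
5. lost-time incident rate 7 > 6 → not met
6. licensed crane operators 2 < 3 → not met
7. contractor registration certificate present → met
8. condition 'performs work above three stories' holds; OSHA safety training 286 days ago vs limit 365 → met
9. unresolved stop-work orders 2 > 0 → not met
Not met: 2, 5, 6, 9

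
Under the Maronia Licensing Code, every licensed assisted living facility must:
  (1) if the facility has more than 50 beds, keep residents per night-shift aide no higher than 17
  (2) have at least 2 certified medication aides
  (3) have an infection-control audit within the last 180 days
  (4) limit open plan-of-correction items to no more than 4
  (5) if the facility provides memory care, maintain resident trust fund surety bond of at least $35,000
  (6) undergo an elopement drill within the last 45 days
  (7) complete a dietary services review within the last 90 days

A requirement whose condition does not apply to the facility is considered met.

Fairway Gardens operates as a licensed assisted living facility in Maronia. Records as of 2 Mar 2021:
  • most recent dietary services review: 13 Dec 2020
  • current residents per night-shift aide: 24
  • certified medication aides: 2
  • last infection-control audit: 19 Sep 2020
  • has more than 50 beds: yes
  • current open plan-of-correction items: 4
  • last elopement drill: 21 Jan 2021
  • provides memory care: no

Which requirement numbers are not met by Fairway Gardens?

1. condition 'has more than 50 beds' holds; residents per night-shift aide 24 > 17 → not met
2. certified medication aides 2 ≥ 2 → met
3. infection-control audit 164 days ago vs limit 180 → met
4. open plan-of-correction items 4 ≤ 4 → met
5. condition 'provides memory care' does not hold → requirement n/a → met
6. elopement drill 40 days ago vs limit 45 → met
7. dietary services review 79 days ago vs limit 90 → met
Not met: 1

1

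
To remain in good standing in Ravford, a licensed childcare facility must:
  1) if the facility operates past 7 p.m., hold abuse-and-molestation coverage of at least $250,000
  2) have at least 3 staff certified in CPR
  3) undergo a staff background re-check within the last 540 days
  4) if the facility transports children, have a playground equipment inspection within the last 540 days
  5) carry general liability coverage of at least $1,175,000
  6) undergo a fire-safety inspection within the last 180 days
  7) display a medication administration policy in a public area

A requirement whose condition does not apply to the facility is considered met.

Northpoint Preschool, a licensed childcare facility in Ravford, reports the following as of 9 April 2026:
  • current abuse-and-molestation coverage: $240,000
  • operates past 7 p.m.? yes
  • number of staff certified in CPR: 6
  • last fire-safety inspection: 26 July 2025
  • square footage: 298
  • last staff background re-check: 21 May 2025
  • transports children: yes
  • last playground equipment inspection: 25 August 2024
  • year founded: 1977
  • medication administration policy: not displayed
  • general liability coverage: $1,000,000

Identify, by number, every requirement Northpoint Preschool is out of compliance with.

1, 4, 5, 6, 7

1. condition 'operates past 7 p.m.' holds; abuse-and-molestation coverage $240,000 < $250,000 → not met
2. staff certified in CPR 6 ≥ 3 → met
3. staff background re-check 323 days ago vs limit 540 → met
4. condition 'transports children' holds; playground equipment inspection 592 days ago vs limit 540 → not met
5. general liability coverage $1,000,000 < $1,175,000 → not met
6. fire-safety inspection 257 days ago vs limit 180 → not met
7. medication administration policy absent → not met
Not met: 1, 4, 5, 6, 7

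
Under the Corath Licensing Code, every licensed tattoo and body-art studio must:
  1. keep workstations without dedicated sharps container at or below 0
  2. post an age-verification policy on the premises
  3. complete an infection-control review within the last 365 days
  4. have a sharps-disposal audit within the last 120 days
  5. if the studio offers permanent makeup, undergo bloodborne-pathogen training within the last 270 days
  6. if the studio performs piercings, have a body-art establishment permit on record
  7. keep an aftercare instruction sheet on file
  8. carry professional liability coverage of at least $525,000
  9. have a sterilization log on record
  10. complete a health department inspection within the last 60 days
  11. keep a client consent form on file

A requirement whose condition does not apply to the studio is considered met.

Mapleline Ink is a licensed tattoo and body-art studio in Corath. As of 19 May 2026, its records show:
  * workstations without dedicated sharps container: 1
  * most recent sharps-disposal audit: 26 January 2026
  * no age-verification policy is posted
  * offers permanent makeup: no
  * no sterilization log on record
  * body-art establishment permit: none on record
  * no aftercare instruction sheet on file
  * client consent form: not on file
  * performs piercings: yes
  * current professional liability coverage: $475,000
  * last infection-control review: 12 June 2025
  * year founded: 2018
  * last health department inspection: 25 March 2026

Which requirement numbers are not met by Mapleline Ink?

1, 2, 6, 7, 8, 9, 11

1. workstations without dedicated sharps container 1 > 0 → not met
2. age-verification policy absent → not met
3. infection-control review 341 days ago vs limit 365 → met
4. sharps-disposal audit 113 days ago vs limit 120 → met
5. condition 'offers permanent makeup' does not hold → requirement n/a → met
6. condition 'performs piercings' holds; body-art establishment permit absent → not met
7. aftercare instruction sheet absent → not met
8. professional liability coverage $475,000 < $525,000 → not met
9. sterilization log absent → not met
10. health department inspection 55 days ago vs limit 60 → met
11. client consent form absent → not met
Not met: 1, 2, 6, 7, 8, 9, 11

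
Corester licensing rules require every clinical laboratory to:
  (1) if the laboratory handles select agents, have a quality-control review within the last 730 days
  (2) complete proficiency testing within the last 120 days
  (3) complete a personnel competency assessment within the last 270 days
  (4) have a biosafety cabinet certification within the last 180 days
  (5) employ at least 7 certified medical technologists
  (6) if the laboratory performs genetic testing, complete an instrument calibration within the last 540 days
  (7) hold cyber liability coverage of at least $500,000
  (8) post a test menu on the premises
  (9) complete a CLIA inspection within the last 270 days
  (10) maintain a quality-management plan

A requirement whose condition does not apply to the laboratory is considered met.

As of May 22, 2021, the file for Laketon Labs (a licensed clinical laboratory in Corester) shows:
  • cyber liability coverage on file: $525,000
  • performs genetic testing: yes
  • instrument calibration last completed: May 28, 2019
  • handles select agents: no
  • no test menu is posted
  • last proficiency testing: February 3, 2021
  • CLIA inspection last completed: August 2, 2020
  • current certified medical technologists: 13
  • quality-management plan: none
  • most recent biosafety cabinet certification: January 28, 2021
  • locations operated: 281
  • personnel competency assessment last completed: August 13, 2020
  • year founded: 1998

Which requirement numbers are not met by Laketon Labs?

1. condition 'handles select agents' does not hold → requirement n/a → met
2. proficiency testing 108 days ago vs limit 120 → met
3. personnel competency assessment 282 days ago vs limit 270 → not met
4. biosafety cabinet certification 114 days ago vs limit 180 → met
5. certified medical technologists 13 ≥ 7 → met
6. condition 'performs genetic testing' holds; instrument calibration 725 days ago vs limit 540 → not met
7. cyber liability coverage $525,000 ≥ $500,000 → met
8. test menu absent → not met
9. CLIA inspection 293 days ago vs limit 270 → not met
10. quality-management plan absent → not met
Not met: 3, 6, 8, 9, 10

3, 6, 8, 9, 10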